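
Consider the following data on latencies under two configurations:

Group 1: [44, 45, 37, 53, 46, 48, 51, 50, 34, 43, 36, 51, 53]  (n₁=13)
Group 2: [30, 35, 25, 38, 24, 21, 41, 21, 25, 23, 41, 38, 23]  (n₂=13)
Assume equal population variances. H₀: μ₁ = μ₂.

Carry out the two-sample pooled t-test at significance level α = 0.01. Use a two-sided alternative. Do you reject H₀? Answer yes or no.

reject H₀: yes

x̄₁=45.462, s₁=6.476, n₁=13
x̄₂=29.615, s₂=7.848, n₂=13
s_p² = [12·6.476² + 12·7.848²]/24 = 51.7628
SE = √(s_p²·(1/13+1/13)) = 2.8220
t = (45.462−29.615)/2.8220 = 5.6153
df = 24
p-value (two-sided) = 0.00001
At α=0.01: p < α → reject H₀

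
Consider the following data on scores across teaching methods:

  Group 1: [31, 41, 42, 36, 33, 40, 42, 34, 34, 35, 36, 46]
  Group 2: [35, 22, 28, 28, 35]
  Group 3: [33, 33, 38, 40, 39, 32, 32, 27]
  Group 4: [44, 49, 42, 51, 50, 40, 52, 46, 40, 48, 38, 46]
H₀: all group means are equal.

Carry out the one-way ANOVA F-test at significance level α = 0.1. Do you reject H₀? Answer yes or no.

Group means [37.50, 29.60, 34.25, 45.50], grand mean 38.324
SSB = Σnᵢ(x̄ᵢ−x̄)² = 1139.408; SSW = ΣΣ(x−x̄ᵢ)² = 728.700
MSB = 1139.408/3 = 379.8027; MSW = 728.700/33 = 22.0818
F = MSB/MSW = 17.1998
df = (3, 33)
p-value (upper-tail) = 0.00000
At α=0.1: p < α → reject H₀

reject H₀: yes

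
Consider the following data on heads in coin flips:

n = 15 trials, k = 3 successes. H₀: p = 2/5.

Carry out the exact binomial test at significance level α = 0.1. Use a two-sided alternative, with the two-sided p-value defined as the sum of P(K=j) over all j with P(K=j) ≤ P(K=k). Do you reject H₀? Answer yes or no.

Exact binomial: n=15, k=3, p₀=2/5=0.4000
P(X=j) = C(n,j)·p₀^j·(1−p₀)^(n−j); p = Σ P(X=j) over j with P(X=j) ≤ P(X=3)
p-value (two-sided) = 0.18555
At α=0.1: p ≥ α → fail to reject H₀

reject H₀: no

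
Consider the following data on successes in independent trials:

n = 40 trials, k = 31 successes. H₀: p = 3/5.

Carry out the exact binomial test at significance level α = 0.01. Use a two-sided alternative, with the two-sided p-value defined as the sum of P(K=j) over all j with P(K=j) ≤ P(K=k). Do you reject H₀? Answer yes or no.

reject H₀: no

Exact binomial: n=40, k=31, p₀=3/5=0.6000
P(X=j) = C(n,j)·p₀^j·(1−p₀)^(n−j); p = Σ P(X=j) over j with P(X=j) ≤ P(X=31)
p-value (two-sided) = 0.02391
At α=0.01: p ≥ α → fail to reject H₀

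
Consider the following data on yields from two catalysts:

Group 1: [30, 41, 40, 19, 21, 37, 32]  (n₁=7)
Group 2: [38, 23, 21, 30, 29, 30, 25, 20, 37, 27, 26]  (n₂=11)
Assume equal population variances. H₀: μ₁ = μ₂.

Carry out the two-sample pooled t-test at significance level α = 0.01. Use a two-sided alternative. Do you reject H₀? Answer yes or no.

x̄₁=31.429, s₁=8.772, n₁=7
x̄₂=27.818, s₂=5.845, n₂=11
s_p² = [6·8.772² + 10·5.845²]/16 = 50.2094
SE = √(s_p²·(1/7+1/11)) = 3.4260
t = (31.429−27.818)/3.4260 = 1.0538
df = 16
p-value (two-sided) = 0.30762
At α=0.01: p ≥ α → fail to reject H₀

reject H₀: no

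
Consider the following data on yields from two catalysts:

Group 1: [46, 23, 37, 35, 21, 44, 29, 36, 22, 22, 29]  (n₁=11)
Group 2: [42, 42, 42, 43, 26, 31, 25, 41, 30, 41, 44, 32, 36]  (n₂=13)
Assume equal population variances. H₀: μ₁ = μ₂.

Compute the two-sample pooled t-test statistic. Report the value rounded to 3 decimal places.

x̄₁=31.273, s₁=8.968, n₁=11
x̄₂=36.538, s₂=6.863, n₂=13
s_p² = [10·8.968² + 12·6.863²]/22 = 62.2460
SE = √(s_p²·(1/11+1/13)) = 3.2322
t = (31.273−36.538)/3.2322 = -1.6292
df = 22

test statistic = -1.629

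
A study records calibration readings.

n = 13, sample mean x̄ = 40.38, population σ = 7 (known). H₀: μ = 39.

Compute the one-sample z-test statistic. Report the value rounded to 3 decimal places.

test statistic = 0.711

SE = σ/√n = 7/√13 = 1.9415
z = (x̄−μ₀)/SE = (40.38−39)/1.9415 = 0.7108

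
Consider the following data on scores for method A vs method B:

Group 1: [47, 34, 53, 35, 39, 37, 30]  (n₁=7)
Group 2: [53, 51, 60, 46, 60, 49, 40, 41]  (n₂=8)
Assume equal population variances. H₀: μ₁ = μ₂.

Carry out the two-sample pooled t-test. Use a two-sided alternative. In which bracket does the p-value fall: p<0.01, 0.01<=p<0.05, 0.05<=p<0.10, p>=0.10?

p-value bracket: 0.01<=p<0.05

x̄₁=39.286, s₁=8.015, n₁=7
x̄₂=50.000, s₂=7.635, n₂=8
s_p² = [6·8.015² + 7·7.635²]/13 = 61.0330
SE = √(s_p²·(1/7+1/8)) = 4.0433
t = (39.286−50.000)/4.0433 = -2.6499
df = 13
p-value (two-sided) = 0.02002
→ bracket: 0.01<=p<0.05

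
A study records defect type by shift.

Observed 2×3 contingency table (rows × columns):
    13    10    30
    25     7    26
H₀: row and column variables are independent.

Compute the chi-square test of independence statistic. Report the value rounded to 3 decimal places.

Row totals [53, 58], col totals [38, 17, 56], n=111
χ² = (13−18.14)²/18.14 + (10−8.12)²/8.12 + (30−26.74)²/26.74 + (25−19.86)²/19.86 + (7−8.88)²/8.88 + (26−29.26)²/29.26 = 4.3883
df = 2

test statistic = 4.388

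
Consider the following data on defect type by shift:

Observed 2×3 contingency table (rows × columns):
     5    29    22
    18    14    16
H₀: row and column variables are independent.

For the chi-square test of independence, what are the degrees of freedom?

degrees of freedom = 2

df = (r−1)(c−1) = (2−1)·(3−1) = 2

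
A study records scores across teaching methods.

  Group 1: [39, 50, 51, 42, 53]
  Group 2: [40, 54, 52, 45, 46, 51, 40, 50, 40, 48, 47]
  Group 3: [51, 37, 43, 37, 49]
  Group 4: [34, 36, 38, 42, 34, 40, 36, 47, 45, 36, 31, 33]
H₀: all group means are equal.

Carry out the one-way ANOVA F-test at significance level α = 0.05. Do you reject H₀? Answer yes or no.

Group means [47.00, 46.64, 43.40, 37.67], grand mean 42.939
SSB = Σnᵢ(x̄ᵢ−x̄)² = 567.467; SSW = ΣΣ(x−x̄ᵢ)² = 838.412
MSB = 567.467/3 = 189.1556; MSW = 838.412/29 = 28.9108
F = MSB/MSW = 6.5427
df = (3, 29)
p-value (upper-tail) = 0.00163
At α=0.05: p < α → reject H₀

reject H₀: yes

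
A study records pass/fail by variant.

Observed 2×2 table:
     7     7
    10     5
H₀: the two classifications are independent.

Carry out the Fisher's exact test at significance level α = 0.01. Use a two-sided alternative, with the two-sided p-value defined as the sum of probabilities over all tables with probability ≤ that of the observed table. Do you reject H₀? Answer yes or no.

reject H₀: no

Margins: r₁=14, r₂=15, c₁=17, c₂=12, n=29
p_obs = C(14,7)·C(15,10)/C(29,17); sum pmf over tables with pmf ≤ p_obs
p-value (two-sided) = 0.46214
At α=0.01: p ≥ α → fail to reject H₀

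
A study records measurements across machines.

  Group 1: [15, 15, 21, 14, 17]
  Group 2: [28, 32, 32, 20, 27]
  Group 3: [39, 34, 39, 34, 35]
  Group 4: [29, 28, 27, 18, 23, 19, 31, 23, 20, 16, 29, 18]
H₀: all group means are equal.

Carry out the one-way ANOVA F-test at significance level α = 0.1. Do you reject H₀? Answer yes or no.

Group means [16.40, 27.80, 36.20, 23.42], grand mean 25.296
SSB = Σnᵢ(x̄ᵢ−x̄)² = 1063.913; SSW = ΣΣ(x−x̄ᵢ)² = 453.717
MSB = 1063.913/3 = 354.6377; MSW = 453.717/23 = 19.7268
F = MSB/MSW = 17.9774
df = (3, 23)
p-value (upper-tail) = 0.00000
At α=0.1: p < α → reject H₀

reject H₀: yes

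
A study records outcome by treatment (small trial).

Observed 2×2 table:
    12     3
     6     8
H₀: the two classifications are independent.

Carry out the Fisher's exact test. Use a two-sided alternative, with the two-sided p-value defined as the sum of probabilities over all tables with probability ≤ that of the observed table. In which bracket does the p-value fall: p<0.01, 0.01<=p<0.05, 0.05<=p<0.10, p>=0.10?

p-value bracket: 0.05<=p<0.10

Margins: r₁=15, r₂=14, c₁=18, c₂=11, n=29
p_obs = C(15,12)·C(14,6)/C(29,18); sum pmf over tables with pmf ≤ p_obs
p-value (two-sided) = 0.06043
→ bracket: 0.05<=p<0.10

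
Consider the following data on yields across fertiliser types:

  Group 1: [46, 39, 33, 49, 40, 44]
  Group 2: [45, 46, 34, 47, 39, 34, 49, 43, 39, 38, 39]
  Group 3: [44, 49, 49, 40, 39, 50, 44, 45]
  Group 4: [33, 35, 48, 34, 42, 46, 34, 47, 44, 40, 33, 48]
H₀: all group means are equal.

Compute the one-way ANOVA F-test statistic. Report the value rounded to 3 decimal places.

test statistic = 1.265

Group means [41.83, 41.18, 45.00, 40.33], grand mean 41.838
SSB = Σnᵢ(x̄ᵢ−x̄)² = 111.891; SSW = ΣΣ(x−x̄ᵢ)² = 973.136
MSB = 111.891/3 = 37.2969; MSW = 973.136/33 = 29.4890
F = MSB/MSW = 1.2648
df = (3, 33)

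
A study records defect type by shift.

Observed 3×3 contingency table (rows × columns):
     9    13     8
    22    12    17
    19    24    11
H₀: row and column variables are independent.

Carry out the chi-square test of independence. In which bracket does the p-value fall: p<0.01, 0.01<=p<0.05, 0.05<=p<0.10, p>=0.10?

Row totals [30, 51, 54], col totals [50, 49, 36], n=135
χ² = (9−11.11)²/11.11 + (13−10.89)²/10.89 + (8−8.00)²/8.00 + (22−18.89)²/18.89 + (12−18.51)²/18.51 + (17−13.60)²/13.60 + (19−20.00)²/20.00 + (24−19.60)²/19.60 + (11−14.40)²/14.40 = 6.3036
df = 4
p-value (upper-tail) = 0.17759
→ bracket: p>=0.10

p-value bracket: p>=0.10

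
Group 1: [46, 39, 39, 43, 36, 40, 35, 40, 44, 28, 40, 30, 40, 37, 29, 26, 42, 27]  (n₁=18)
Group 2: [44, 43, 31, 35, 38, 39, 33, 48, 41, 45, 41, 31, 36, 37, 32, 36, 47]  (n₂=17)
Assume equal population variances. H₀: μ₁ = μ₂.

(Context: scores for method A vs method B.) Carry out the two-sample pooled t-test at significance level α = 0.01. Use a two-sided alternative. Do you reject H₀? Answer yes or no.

x̄₁=36.722, s₁=6.201, n₁=18
x̄₂=38.647, s₂=5.477, n₂=17
s_p² = [17·6.201² + 16·5.477²]/33 = 34.3483
SE = √(s_p²·(1/18+1/17)) = 1.9821
t = (36.722−38.647)/1.9821 = -0.9711
df = 33
p-value (two-sided) = 0.33856
At α=0.01: p ≥ α → fail to reject H₀

reject H₀: no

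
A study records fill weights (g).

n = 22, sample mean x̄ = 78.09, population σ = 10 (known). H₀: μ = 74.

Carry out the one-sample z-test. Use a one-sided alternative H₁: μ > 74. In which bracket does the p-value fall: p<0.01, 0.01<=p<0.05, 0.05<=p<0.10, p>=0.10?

SE = σ/√n = 10/√22 = 2.1320
z = (x̄−μ₀)/SE = (78.09−74)/2.1320 = 1.9184
p-value (one-sided, H₁ greater) = 0.02753
→ bracket: 0.01<=p<0.05

p-value bracket: 0.01<=p<0.05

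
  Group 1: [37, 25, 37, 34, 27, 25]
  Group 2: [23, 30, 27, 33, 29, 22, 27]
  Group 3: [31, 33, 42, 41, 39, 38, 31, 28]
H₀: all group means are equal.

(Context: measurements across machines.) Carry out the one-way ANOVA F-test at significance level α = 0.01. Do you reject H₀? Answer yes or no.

reject H₀: no

Group means [30.83, 27.29, 35.38], grand mean 31.381
SSB = Σnᵢ(x̄ᵢ−x̄)² = 246.815; SSW = ΣΣ(x−x̄ᵢ)² = 452.137
MSB = 246.815/2 = 123.4077; MSW = 452.137/18 = 25.1187
F = MSB/MSW = 4.9130
df = (2, 18)
p-value (upper-tail) = 0.01983
At α=0.01: p ≥ α → fail to reject H₀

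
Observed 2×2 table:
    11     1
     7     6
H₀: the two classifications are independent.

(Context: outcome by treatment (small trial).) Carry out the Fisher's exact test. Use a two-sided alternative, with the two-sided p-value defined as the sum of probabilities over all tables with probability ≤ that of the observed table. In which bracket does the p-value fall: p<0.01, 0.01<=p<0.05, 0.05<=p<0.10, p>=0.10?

p-value bracket: 0.05<=p<0.10

Margins: r₁=12, r₂=13, c₁=18, c₂=7, n=25
p_obs = C(12,11)·C(13,7)/C(25,18); sum pmf over tables with pmf ≤ p_obs
p-value (two-sided) = 0.07304
→ bracket: 0.05<=p<0.10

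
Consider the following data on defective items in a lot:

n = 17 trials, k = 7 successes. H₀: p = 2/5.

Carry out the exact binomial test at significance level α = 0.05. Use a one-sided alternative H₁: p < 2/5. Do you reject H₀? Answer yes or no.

reject H₀: no

Exact binomial: n=17, k=7, p₀=2/5=0.4000
P(X≤7) from Σ C(n,i)·p₀^i·(1−p₀)^(n−i)
p-value (one-sided, H₁ less) = 0.64051
At α=0.05: p ≥ α → fail to reject H₀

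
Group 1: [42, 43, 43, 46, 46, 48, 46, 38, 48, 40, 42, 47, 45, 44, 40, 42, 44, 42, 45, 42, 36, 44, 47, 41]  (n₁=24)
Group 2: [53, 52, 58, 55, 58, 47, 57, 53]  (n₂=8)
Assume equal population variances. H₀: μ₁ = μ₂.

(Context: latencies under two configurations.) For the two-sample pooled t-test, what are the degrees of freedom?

df = n₁ + n₂ − 2 = 24 + 8 − 2 = 30

degrees of freedom = 30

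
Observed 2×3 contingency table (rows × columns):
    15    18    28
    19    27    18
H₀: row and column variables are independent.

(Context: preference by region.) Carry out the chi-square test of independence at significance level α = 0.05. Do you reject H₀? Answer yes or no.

Row totals [61, 64], col totals [34, 45, 46], n=125
χ² = (15−16.59)²/16.59 + (18−21.96)²/21.96 + (28−22.45)²/22.45 + (19−17.41)²/17.41 + (27−23.04)²/23.04 + (18−23.55)²/23.55 = 4.3750
df = 2
p-value (upper-tail) = 0.11220
At α=0.05: p ≥ α → fail to reject H₀

reject H₀: no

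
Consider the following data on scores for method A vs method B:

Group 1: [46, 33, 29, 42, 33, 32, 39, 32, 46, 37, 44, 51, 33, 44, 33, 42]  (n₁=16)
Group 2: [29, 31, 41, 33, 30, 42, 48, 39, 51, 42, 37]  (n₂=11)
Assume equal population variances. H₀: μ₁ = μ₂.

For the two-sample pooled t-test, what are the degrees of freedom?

degrees of freedom = 25

df = n₁ + n₂ − 2 = 16 + 11 − 2 = 25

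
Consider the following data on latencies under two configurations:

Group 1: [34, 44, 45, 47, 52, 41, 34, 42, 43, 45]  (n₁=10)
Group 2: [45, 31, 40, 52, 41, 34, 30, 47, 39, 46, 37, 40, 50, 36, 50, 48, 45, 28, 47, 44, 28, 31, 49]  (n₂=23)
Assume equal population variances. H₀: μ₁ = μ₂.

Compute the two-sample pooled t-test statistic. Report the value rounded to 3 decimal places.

x̄₁=42.700, s₁=5.498, n₁=10
x̄₂=40.783, s₂=7.651, n₂=23
s_p² = [9·5.498² + 22·7.651²]/31 = 50.3230
SE = √(s_p²·(1/10+1/23)) = 2.6871
t = (42.700−40.783)/2.6871 = 0.7136
df = 31

test statistic = 0.714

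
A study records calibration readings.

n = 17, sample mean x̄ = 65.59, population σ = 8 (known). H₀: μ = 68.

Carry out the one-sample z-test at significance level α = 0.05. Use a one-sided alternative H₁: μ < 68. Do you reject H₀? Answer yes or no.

SE = σ/√n = 8/√17 = 1.9403
z = (x̄−μ₀)/SE = (65.59−68)/1.9403 = -1.2421
p-value (one-sided, H₁ less) = 0.10710
At α=0.05: p ≥ α → fail to reject H₀

reject H₀: no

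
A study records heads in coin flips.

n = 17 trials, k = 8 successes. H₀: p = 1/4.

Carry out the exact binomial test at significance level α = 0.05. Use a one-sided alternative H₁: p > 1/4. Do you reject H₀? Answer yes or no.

Exact binomial: n=17, k=8, p₀=1/4=0.2500
P(X≥8) from Σ C(n,i)·p₀^i·(1−p₀)^(n−i)
p-value (one-sided, H₁ greater) = 0.04024
At α=0.05: p < α → reject H₀

reject H₀: yes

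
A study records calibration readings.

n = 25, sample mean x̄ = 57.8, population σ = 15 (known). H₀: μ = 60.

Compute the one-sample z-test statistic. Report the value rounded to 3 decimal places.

SE = σ/√n = 15/√25 = 3.0000
z = (x̄−μ₀)/SE = (57.8−60)/3.0000 = -0.7333

test statistic = -0.733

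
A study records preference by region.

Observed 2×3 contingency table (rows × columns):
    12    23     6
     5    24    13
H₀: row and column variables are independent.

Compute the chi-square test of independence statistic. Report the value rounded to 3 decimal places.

Row totals [41, 42], col totals [17, 47, 19], n=83
χ² = (12−8.40)²/8.40 + (23−23.22)²/23.22 + (6−9.39)²/9.39 + (5−8.60)²/8.60 + (24−23.78)²/23.78 + (13−9.61)²/9.61 = 5.4713
df = 2

test statistic = 5.471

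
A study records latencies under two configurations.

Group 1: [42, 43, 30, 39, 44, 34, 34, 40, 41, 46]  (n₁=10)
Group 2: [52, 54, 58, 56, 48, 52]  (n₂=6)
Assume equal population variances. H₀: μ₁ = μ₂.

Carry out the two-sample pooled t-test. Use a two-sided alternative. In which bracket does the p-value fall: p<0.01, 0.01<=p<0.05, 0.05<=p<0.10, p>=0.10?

x̄₁=39.300, s₁=5.100, n₁=10
x̄₂=53.333, s₂=3.502, n₂=6
s_p² = [9·5.100² + 5·3.502²]/14 = 21.1024
SE = √(s_p²·(1/10+1/6)) = 2.3722
t = (39.300−53.333)/2.3722 = -5.9158
df = 14
p-value (two-sided) = 0.00004
→ bracket: p<0.01

p-value bracket: p<0.01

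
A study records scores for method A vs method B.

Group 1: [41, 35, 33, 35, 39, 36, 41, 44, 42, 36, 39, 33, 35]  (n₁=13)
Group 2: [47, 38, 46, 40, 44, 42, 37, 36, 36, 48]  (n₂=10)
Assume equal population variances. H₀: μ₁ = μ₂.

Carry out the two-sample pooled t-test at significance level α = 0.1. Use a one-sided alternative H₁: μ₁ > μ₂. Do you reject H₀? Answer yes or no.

x̄₁=37.615, s₁=3.595, n₁=13
x̄₂=41.400, s₂=4.648, n₂=10
s_p² = [12·3.595² + 9·4.648²]/21 = 16.6418
SE = √(s_p²·(1/13+1/10)) = 1.7159
t = (37.615−41.400)/1.7159 = -2.2056
df = 21
p-value (one-sided, H₁ greater) = 0.98065
At α=0.1: p ≥ α → fail to reject H₀

reject H₀: no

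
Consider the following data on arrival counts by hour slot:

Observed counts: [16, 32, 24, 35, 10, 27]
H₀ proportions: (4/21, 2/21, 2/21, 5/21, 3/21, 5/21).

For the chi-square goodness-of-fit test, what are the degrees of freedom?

df = k − 1 = 6 − 1 = 5

degrees of freedom = 5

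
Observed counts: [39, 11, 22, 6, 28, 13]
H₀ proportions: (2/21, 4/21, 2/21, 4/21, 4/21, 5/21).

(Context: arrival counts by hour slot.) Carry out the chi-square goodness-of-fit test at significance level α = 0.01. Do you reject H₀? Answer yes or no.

reject H₀: yes

n = 119; E_i = n·p_i = [11.33, 22.67, 11.33, 22.67, 22.67, 28.33]
χ² = (39−11.33)²/11.33 + (11−22.67)²/22.67 + (22−11.33)²/11.33 + (6−22.67)²/22.67 + (28−22.67)²/22.67 + (13−28.33)²/28.33 = 105.3912
df = 5
p-value (upper-tail) = 0.00000
At α=0.01: p < α → reject H₀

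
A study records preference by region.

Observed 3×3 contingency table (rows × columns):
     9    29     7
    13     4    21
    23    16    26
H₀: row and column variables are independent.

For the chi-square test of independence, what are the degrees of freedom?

degrees of freedom = 4

df = (r−1)(c−1) = (3−1)·(3−1) = 4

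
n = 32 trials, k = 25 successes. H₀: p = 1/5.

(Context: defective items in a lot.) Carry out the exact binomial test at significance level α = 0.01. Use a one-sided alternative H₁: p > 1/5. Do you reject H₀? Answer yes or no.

reject H₀: yes

Exact binomial: n=32, k=25, p₀=1/5=0.2000
P(X≥25) from Σ C(n,i)·p₀^i·(1−p₀)^(n−i)
p-value (one-sided, H₁ greater) = 0.00000
At α=0.01: p < α → reject H₀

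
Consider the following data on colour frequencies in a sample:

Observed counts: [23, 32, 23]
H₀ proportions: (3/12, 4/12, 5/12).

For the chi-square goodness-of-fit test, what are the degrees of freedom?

degrees of freedom = 2

df = k − 1 = 3 − 1 = 2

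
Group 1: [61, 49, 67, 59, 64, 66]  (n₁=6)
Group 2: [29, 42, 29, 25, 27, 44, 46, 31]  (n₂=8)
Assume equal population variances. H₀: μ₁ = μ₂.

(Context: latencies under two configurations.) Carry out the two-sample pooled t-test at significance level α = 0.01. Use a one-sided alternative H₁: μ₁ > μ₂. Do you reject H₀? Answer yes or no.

x̄₁=61.000, s₁=6.603, n₁=6
x̄₂=34.125, s₂=8.425, n₂=8
s_p² = [5·6.603² + 7·8.425²]/12 = 59.5729
SE = √(s_p²·(1/6+1/8)) = 4.1684
t = (61.000−34.125)/4.1684 = 6.4473
df = 12
p-value (one-sided, H₁ greater) = 0.00002
At α=0.01: p < α → reject H₀

reject H₀: yes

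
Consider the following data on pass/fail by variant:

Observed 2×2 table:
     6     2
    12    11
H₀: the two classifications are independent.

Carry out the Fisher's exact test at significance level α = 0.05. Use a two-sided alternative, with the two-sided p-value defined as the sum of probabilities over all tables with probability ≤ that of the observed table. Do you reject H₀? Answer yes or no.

Margins: r₁=8, r₂=23, c₁=18, c₂=13, n=31
p_obs = C(8,6)·C(23,12)/C(31,18); sum pmf over tables with pmf ≤ p_obs
p-value (two-sided) = 0.41203
At α=0.05: p ≥ α → fail to reject H₀

reject H₀: no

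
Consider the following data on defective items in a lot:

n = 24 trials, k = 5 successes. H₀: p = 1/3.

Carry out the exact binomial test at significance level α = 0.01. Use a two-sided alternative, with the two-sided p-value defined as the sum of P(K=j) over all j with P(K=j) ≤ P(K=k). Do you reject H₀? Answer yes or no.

reject H₀: no

Exact binomial: n=24, k=5, p₀=1/3=0.3333
P(X=j) = C(n,j)·p₀^j·(1−p₀)^(n−j); p = Σ P(X=j) over j with P(X=j) ≤ P(X=5)
p-value (two-sided) = 0.27831
At α=0.01: p ≥ α → fail to reject H₀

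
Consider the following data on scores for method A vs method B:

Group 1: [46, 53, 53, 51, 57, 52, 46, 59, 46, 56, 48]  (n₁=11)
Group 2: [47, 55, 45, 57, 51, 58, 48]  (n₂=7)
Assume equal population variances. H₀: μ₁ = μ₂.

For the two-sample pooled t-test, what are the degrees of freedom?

degrees of freedom = 16

df = n₁ + n₂ − 2 = 11 + 7 − 2 = 16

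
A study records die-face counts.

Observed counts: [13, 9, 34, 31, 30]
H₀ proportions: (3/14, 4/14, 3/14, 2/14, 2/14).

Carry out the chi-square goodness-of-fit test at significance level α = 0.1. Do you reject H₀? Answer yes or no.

n = 117; E_i = n·p_i = [25.07, 33.43, 25.07, 16.71, 16.71]
χ² = (13−25.07)²/25.07 + (9−33.43)²/33.43 + (34−25.07)²/25.07 + (31−16.71)²/16.71 + (30−16.71)²/16.71 = 49.6140
df = 4
p-value (upper-tail) = 0.00000
At α=0.1: p < α → reject H₀

reject H₀: yes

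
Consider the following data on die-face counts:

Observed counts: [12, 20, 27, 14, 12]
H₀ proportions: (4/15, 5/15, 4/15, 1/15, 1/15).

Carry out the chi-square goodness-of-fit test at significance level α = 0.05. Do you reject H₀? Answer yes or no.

reject H₀: yes

n = 85; E_i = n·p_i = [22.67, 28.33, 22.67, 5.67, 5.67]
χ² = (12−22.67)²/22.67 + (20−28.33)²/28.33 + (27−22.67)²/22.67 + (14−5.67)²/5.67 + (12−5.67)²/5.67 = 27.6324
df = 4
p-value (upper-tail) = 0.00001
At α=0.05: p < α → reject H₀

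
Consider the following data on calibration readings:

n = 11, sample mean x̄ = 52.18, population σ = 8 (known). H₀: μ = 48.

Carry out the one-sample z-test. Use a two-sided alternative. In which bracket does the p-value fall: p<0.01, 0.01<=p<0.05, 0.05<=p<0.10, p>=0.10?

p-value bracket: 0.05<=p<0.10

SE = σ/√n = 8/√11 = 2.4121
z = (x̄−μ₀)/SE = (52.18−48)/2.4121 = 1.7329
p-value (two-sided) = 0.08311
→ bracket: 0.05<=p<0.10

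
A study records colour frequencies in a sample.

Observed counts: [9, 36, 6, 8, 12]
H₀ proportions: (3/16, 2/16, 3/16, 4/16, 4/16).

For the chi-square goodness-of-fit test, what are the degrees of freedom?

degrees of freedom = 4

df = k − 1 = 5 − 1 = 4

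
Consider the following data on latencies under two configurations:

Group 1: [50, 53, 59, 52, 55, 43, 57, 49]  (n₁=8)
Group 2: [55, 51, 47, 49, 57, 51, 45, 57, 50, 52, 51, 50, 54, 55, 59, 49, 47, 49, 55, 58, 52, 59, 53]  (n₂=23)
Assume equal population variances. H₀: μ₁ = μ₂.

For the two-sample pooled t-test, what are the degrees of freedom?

degrees of freedom = 29

df = n₁ + n₂ − 2 = 8 + 23 − 2 = 29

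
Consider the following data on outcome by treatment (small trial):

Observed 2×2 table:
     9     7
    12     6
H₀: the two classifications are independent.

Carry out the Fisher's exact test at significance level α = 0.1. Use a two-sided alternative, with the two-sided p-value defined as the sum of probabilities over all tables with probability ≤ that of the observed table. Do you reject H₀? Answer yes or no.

reject H₀: no

Margins: r₁=16, r₂=18, c₁=21, c₂=13, n=34
p_obs = C(16,9)·C(18,12)/C(34,21); sum pmf over tables with pmf ≤ p_obs
p-value (two-sided) = 0.72538
At α=0.1: p ≥ α → fail to reject H₀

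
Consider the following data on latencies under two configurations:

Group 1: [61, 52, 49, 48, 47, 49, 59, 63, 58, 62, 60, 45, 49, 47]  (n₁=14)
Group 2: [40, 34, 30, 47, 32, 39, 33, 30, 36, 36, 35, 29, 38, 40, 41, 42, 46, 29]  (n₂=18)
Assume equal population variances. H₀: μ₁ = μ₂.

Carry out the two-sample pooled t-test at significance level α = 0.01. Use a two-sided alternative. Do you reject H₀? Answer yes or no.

reject H₀: yes

x̄₁=53.500, s₁=6.572, n₁=14
x̄₂=36.500, s₂=5.544, n₂=18
s_p² = [13·6.572² + 17·5.544²]/30 = 36.1333
SE = √(s_p²·(1/14+1/18)) = 2.1420
t = (53.500−36.500)/2.1420 = 7.9363
df = 30
p-value (two-sided) = 0.00000
At α=0.01: p < α → reject H₀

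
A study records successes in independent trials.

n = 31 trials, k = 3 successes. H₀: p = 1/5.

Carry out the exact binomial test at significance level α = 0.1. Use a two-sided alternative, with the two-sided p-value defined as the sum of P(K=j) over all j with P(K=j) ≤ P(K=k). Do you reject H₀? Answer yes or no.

Exact binomial: n=31, k=3, p₀=1/5=0.2000
P(X=j) = C(n,j)·p₀^j·(1−p₀)^(n−j); p = Σ P(X=j) over j with P(X=j) ≤ P(X=3)
p-value (two-sided) = 0.18160
At α=0.1: p ≥ α → fail to reject H₀

reject H₀: no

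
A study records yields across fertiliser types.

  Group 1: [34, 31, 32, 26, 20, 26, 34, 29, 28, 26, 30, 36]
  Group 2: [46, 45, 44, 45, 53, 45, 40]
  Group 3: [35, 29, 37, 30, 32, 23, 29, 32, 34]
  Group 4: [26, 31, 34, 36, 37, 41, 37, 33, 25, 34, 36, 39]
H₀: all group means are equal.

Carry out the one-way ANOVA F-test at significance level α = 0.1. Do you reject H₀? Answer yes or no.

reject H₀: yes

Group means [29.33, 45.43, 31.22, 34.08], grand mean 34.000
SSB = Σnᵢ(x̄ᵢ−x̄)² = 1245.147; SSW = ΣΣ(x−x̄ᵢ)² = 700.853
MSB = 1245.147/3 = 415.0489; MSW = 700.853/36 = 19.4681
F = MSB/MSW = 21.3194
df = (3, 36)
p-value (upper-tail) = 0.00000
At α=0.1: p < α → reject H₀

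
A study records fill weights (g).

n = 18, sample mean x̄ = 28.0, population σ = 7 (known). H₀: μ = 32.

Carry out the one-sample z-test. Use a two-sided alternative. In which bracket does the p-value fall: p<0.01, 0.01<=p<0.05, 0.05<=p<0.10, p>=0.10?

p-value bracket: 0.01<=p<0.05

SE = σ/√n = 7/√18 = 1.6499
z = (x̄−μ₀)/SE = (28.0−32)/1.6499 = -2.4244
p-value (two-sided) = 0.01534
→ bracket: 0.01<=p<0.05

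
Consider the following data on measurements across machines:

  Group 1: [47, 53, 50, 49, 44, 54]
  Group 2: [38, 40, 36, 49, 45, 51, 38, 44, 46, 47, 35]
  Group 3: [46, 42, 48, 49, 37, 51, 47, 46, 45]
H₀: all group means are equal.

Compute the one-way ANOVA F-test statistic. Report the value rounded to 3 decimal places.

test statistic = 4.206

Group means [49.50, 42.64, 45.67], grand mean 45.269
SSB = Σnᵢ(x̄ᵢ−x̄)² = 185.070; SSW = ΣΣ(x−x̄ᵢ)² = 506.045
MSB = 185.070/2 = 92.5350; MSW = 506.045/23 = 22.0020
F = MSB/MSW = 4.2058
df = (2, 23)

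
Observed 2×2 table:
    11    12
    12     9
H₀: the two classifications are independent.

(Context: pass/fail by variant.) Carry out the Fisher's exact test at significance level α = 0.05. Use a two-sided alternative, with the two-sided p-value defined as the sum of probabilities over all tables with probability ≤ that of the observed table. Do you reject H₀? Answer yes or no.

Margins: r₁=23, r₂=21, c₁=23, c₂=21, n=44
p_obs = C(23,11)·C(21,12)/C(44,23); sum pmf over tables with pmf ≤ p_obs
p-value (two-sided) = 0.56254
At α=0.05: p ≥ α → fail to reject H₀

reject H₀: no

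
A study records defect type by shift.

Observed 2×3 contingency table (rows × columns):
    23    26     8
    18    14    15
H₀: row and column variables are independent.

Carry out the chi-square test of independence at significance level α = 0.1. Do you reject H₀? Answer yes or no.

reject H₀: yes

Row totals [57, 47], col totals [41, 40, 23], n=104
χ² = (23−22.47)²/22.47 + (26−21.92)²/21.92 + (8−12.61)²/12.61 + (18−18.53)²/18.53 + (14−18.08)²/18.08 + (15−10.39)²/10.39 = 5.4288
df = 2
p-value (upper-tail) = 0.06624
At α=0.1: p < α → reject H₀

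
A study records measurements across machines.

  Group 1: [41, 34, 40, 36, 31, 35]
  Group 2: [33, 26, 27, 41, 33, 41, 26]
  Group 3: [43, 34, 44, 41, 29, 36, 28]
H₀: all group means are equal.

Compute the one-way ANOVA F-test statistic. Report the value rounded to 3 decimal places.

test statistic = 0.999

Group means [36.17, 32.43, 36.43], grand mean 34.950
SSB = Σnᵢ(x̄ᵢ−x̄)² = 68.688; SSW = ΣΣ(x−x̄ᵢ)² = 584.262
MSB = 68.688/2 = 34.3440; MSW = 584.262/17 = 34.3683
F = MSB/MSW = 0.9993
df = (2, 17)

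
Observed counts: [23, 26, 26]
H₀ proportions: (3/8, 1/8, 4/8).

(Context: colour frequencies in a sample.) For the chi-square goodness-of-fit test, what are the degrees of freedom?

degrees of freedom = 2

df = k − 1 = 3 − 1 = 2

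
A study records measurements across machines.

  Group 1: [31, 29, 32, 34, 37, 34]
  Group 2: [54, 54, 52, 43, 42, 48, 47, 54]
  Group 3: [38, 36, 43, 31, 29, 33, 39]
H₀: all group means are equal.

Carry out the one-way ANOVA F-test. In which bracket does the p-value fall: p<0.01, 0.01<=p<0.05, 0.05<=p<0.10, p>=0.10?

Group means [32.83, 49.25, 35.57], grand mean 40.000
SSB = Σnᵢ(x̄ᵢ−x̄)² = 1129.952; SSW = ΣΣ(x−x̄ᵢ)² = 356.048
MSB = 1129.952/2 = 564.9762; MSW = 356.048/18 = 19.7804
F = MSB/MSW = 28.5624
df = (2, 18)
p-value (upper-tail) = 0.00000
→ bracket: p<0.01

p-value bracket: p<0.01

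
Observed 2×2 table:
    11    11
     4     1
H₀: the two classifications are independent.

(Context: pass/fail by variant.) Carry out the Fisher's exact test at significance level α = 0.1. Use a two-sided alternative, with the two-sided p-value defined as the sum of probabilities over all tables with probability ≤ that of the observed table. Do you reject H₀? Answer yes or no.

reject H₀: no

Margins: r₁=22, r₂=5, c₁=15, c₂=12, n=27
p_obs = C(22,11)·C(5,4)/C(27,15); sum pmf over tables with pmf ≤ p_obs
p-value (two-sided) = 0.34188
At α=0.1: p ≥ α → fail to reject H₀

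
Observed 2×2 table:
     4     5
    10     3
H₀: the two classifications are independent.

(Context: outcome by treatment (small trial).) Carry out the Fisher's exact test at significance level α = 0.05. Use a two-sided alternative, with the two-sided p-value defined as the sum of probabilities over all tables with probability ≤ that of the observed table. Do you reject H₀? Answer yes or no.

Margins: r₁=9, r₂=13, c₁=14, c₂=8, n=22
p_obs = C(9,4)·C(13,10)/C(22,14); sum pmf over tables with pmf ≤ p_obs
p-value (two-sided) = 0.18700
At α=0.05: p ≥ α → fail to reject H₀

reject H₀: no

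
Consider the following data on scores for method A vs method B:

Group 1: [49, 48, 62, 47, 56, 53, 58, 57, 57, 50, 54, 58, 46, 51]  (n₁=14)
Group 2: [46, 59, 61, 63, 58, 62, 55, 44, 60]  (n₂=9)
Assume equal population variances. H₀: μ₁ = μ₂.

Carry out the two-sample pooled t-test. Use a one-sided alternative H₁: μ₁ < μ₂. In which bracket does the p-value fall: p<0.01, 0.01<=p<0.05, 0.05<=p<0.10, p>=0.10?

p-value bracket: p>=0.10

x̄₁=53.286, s₁=4.890, n₁=14
x̄₂=56.444, s₂=6.912, n₂=9
s_p² = [13·4.890² + 8·6.912²]/21 = 33.0038
SE = √(s_p²·(1/14+1/9)) = 2.4545
t = (53.286−56.444)/2.4545 = -1.2869
df = 21
p-value (one-sided, H₁ less) = 0.10606
→ bracket: p>=0.10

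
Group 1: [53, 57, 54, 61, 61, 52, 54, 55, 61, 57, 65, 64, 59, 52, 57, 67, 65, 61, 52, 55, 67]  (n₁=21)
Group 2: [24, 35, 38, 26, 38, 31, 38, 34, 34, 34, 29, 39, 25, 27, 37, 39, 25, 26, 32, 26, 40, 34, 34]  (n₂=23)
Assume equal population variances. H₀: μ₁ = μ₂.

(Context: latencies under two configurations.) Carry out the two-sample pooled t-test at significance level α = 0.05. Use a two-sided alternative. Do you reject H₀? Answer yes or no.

x̄₁=58.524, s₁=5.066, n₁=21
x̄₂=32.391, s₂=5.332, n₂=23
s_p² = [20·5.066² + 22·5.332²]/42 = 27.1123
SE = √(s_p²·(1/21+1/23)) = 1.5716
t = (58.524−32.391)/1.5716 = 16.6282
df = 42
p-value (two-sided) = 0.00000
At α=0.05: p < α → reject H₀

reject H₀: yes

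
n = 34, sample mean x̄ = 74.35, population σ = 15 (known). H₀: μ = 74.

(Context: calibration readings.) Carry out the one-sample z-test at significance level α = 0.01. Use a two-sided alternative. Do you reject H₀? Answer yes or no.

SE = σ/√n = 15/√34 = 2.5725
z = (x̄−μ₀)/SE = (74.35−74)/2.5725 = 0.1361
p-value (two-sided) = 0.89178
At α=0.01: p ≥ α → fail to reject H₀

reject H₀: no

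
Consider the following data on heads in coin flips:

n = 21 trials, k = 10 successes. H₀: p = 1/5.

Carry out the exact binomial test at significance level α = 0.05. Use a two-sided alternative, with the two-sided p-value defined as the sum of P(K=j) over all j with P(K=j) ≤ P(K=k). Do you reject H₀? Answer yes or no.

reject H₀: yes

Exact binomial: n=21, k=10, p₀=1/5=0.2000
P(X=j) = C(n,j)·p₀^j·(1−p₀)^(n−j); p = Σ P(X=j) over j with P(X=j) ≤ P(X=10)
p-value (two-sided) = 0.00407
At α=0.05: p < α → reject H₀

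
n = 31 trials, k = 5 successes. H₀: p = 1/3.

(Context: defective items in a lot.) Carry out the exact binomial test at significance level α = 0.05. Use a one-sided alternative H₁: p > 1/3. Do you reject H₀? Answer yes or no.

reject H₀: no

Exact binomial: n=31, k=5, p₀=1/3=0.3333
P(X≥5) from Σ C(n,i)·p₀^i·(1−p₀)^(n−i)
p-value (one-sided, H₁ greater) = 0.99075
At α=0.05: p ≥ α → fail to reject H₀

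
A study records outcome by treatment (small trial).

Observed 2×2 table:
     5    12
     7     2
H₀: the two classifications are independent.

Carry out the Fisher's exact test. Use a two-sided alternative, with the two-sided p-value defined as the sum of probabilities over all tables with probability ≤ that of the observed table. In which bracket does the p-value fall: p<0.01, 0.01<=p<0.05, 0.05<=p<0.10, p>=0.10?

p-value bracket: 0.01<=p<0.05

Margins: r₁=17, r₂=9, c₁=12, c₂=14, n=26
p_obs = C(17,5)·C(9,7)/C(26,12); sum pmf over tables with pmf ≤ p_obs
p-value (two-sided) = 0.03753
→ bracket: 0.01<=p<0.05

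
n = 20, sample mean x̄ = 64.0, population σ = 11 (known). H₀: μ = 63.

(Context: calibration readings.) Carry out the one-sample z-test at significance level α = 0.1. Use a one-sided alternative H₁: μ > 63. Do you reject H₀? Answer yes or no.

reject H₀: no

SE = σ/√n = 11/√20 = 2.4597
z = (x̄−μ₀)/SE = (64.0−63)/2.4597 = 0.4066
p-value (one-sided, H₁ greater) = 0.34217
At α=0.1: p ≥ α → fail to reject H₀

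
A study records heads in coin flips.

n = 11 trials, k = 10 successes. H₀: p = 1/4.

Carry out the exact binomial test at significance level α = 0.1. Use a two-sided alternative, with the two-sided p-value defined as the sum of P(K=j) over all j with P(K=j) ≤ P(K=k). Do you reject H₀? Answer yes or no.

reject H₀: yes

Exact binomial: n=11, k=10, p₀=1/4=0.2500
P(X=j) = C(n,j)·p₀^j·(1−p₀)^(n−j); p = Σ P(X=j) over j with P(X=j) ≤ P(X=10)
p-value (two-sided) = 0.00001
At α=0.1: p < α → reject H₀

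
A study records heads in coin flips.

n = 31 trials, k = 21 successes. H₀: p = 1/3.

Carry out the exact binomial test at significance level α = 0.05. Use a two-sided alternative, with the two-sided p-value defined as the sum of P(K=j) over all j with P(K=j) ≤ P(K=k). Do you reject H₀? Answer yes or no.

Exact binomial: n=31, k=21, p₀=1/3=0.3333
P(X=j) = C(n,j)·p₀^j·(1−p₀)^(n−j); p = Σ P(X=j) over j with P(X=j) ≤ P(X=21)
p-value (two-sided) = 0.00015
At α=0.05: p < α → reject H₀

reject H₀: yes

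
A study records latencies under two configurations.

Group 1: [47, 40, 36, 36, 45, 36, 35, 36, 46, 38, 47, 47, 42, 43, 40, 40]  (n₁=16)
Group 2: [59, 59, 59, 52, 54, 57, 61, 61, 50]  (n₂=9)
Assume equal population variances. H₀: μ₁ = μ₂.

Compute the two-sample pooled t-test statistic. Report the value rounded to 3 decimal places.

x̄₁=40.875, s₁=4.485, n₁=16
x̄₂=56.889, s₂=3.983, n₂=9
s_p² = [15·4.485² + 8·3.983²]/23 = 18.6365
SE = √(s_p²·(1/16+1/9)) = 1.7987
t = (40.875−56.889)/1.7987 = -8.9028
df = 23

test statistic = -8.903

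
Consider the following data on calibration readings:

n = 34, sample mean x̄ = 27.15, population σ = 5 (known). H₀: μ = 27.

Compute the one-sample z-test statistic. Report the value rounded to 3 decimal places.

test statistic = 0.175

SE = σ/√n = 5/√34 = 0.8575
z = (x̄−μ₀)/SE = (27.15−27)/0.8575 = 0.1749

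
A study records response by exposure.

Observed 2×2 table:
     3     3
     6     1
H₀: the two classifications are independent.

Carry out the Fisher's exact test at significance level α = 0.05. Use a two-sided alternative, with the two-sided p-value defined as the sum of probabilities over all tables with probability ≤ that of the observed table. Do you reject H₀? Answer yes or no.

Margins: r₁=6, r₂=7, c₁=9, c₂=4, n=13
p_obs = C(6,3)·C(7,6)/C(13,9); sum pmf over tables with pmf ≤ p_obs
p-value (two-sided) = 0.26573
At α=0.05: p ≥ α → fail to reject H₀

reject H₀: no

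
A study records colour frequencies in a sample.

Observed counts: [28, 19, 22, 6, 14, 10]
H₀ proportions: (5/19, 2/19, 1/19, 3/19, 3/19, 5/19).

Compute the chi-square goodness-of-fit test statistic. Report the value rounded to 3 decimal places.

n = 99; E_i = n·p_i = [26.05, 10.42, 5.21, 15.63, 15.63, 26.05]
χ² = (28−26.05)²/26.05 + (19−10.42)²/10.42 + (22−5.21)²/5.21 + (6−15.63)²/15.63 + (14−15.63)²/15.63 + (10−26.05)²/26.05 = 77.3034
df = 5

test statistic = 77.303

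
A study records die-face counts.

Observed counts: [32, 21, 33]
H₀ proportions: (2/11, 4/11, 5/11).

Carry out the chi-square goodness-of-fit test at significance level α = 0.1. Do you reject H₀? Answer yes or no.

reject H₀: yes

n = 86; E_i = n·p_i = [15.64, 31.27, 39.09]
χ² = (32−15.64)²/15.64 + (21−31.27)²/31.27 + (33−39.09)²/39.09 = 21.4483
df = 2
p-value (upper-tail) = 0.00002
At α=0.1: p < α → reject H₀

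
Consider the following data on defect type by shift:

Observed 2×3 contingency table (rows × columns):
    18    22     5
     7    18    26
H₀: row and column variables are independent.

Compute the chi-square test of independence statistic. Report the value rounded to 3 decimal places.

Row totals [45, 51], col totals [25, 40, 31], n=96
χ² = (18−11.72)²/11.72 + (22−18.75)²/18.75 + (5−14.53)²/14.53 + (7−13.28)²/13.28 + (18−21.25)²/21.25 + (26−16.47)²/16.47 = 19.1657
df = 2

test statistic = 19.166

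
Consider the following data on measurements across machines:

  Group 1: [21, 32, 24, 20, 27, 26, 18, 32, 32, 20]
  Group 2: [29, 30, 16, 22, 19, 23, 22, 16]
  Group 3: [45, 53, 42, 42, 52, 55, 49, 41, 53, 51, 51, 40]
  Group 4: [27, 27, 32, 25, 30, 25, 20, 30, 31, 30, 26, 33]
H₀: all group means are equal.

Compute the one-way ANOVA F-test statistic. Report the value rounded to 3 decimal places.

test statistic = 59.851

Group means [25.20, 22.12, 47.83, 28.00], grand mean 31.881
SSB = Σnᵢ(x̄ᵢ−x̄)² = 4442.263; SSW = ΣΣ(x−x̄ᵢ)² = 940.142
MSB = 4442.263/3 = 1480.7544; MSW = 940.142/38 = 24.7406
F = MSB/MSW = 59.8513
df = (3, 38)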